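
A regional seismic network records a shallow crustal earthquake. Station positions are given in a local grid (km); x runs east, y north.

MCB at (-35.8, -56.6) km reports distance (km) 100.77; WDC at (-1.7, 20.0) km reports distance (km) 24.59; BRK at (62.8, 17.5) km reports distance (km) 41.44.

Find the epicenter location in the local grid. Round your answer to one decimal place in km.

Circle about each station: (x + 35.8)² + (y + 56.6)² = 100.77²; (x + 1.7)² + (y − 20.0)² = 24.59²; (x − 62.8)² + (y − 17.5)² = 41.44².
Subtracting the MCB equation from the WDC and BRK equations removes the quadratic terms:
68.2 x + 153.2 y = 5467.61
197.2 x + 148.2 y = 8202.21
Solving the 2×2 system: x ≈ 22.2, y ≈ 25.8 km.

x ≈ 22.2 km, y ≈ 25.8 km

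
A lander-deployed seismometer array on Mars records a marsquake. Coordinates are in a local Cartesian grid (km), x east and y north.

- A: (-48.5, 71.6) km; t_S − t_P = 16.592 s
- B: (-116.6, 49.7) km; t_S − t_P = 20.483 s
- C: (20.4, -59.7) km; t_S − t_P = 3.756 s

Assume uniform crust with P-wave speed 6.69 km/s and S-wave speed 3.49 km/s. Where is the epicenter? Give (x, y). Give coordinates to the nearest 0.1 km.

Distance from S−P lag: d = Δt · v_P v_S / (v_P − v_S) = Δt · (6.69·3.49)/(6.69−3.49) ≈ 7.2963·Δt.
So d_A = 121.06, d_B = 149.45, d_C = 27.40 km.
Circle about each station: (x + 48.5)² + (y − 71.6)² = 121.06²; (x + 116.6)² + (y − 49.7)² = 149.45²; (x − 20.4)² + (y + 59.7)² = 27.40².
Subtracting the A equation from the B and C equations removes the quadratic terms:
-136.2 x − 43.8 y = 907.06
137.8 x − 262.6 y = 10406.20
Solving the 2×2 system: x ≈ 5.2, y ≈ -36.9 km.

5.2 km east, -36.9 km north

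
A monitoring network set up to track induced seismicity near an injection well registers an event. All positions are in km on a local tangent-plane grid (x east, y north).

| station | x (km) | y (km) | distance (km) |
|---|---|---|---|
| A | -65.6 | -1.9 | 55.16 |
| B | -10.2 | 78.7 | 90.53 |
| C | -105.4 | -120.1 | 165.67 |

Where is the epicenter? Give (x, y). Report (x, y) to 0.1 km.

(-94.3, 45.2)

Circle about each station: (x + 65.6)² + (y + 1.9)² = 55.16²; (x + 10.2)² + (y − 78.7)² = 90.53²; (x + 105.4)² + (y + 120.1)² = 165.67².
Subtracting the A equation from the B and C equations removes the quadratic terms:
110.8 x + 161.2 y = -3162.30
-79.6 x − 236.4 y = -3177.72
Solving the 2×2 system: x ≈ -94.3, y ≈ 45.2 km.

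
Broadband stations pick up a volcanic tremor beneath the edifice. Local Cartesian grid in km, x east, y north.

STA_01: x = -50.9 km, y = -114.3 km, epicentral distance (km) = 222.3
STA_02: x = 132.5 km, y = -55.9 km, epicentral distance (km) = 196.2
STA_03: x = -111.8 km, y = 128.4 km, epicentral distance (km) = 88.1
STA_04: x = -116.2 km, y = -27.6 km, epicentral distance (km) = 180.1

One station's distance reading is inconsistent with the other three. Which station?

Solve using three stations at a time. Using STA_01, STA_02, STA_04 (subtract circle equations pairwise → linear system) gives (x, y) ≈ (12.0, 98.9).
Distances from that point to each station vs reported:
  STA_01: calculated 222.3 vs reported 222.3 → residual 0.0 km
  STA_02: calculated 196.2 vs reported 196.2 → residual 0.0 km
  STA_03: calculated 127.2 vs reported 88.1 → residual 39.1 km
  STA_04: calculated 180.1 vs reported 180.1 → residual 0.0 km
STA_01, STA_02, STA_04 are mutually consistent (residuals ≈ 0); STA_03 is off by 39.1 km.

STA_03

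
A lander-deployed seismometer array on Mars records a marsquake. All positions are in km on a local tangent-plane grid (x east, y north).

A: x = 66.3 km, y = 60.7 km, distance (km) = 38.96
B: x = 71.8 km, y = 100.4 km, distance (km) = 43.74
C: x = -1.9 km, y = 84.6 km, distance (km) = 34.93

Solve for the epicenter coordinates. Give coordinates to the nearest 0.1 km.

(32.8, 80.6)

Circle about each station: (x − 66.3)² + (y − 60.7)² = 38.96²; (x − 71.8)² + (y − 100.4)² = 43.74²; (x + 1.9)² + (y − 84.6)² = 34.93².
Subtracting the A equation from the B and C equations removes the quadratic terms:
11.0 x + 79.4 y = 6759.91
-136.4 x + 47.8 y = -621.63
Solving the 2×2 system: x ≈ 32.8, y ≈ 80.6 km.
Check against A (with the unrounded x, y): √((x − 66.3)²+(y − 60.7)²) = 38.96 ≈ 38.96 km. ✓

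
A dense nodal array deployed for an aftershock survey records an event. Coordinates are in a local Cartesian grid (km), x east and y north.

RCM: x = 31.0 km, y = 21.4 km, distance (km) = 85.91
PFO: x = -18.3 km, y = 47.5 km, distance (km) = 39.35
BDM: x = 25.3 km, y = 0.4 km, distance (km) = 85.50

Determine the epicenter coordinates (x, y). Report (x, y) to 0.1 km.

Circle about each station: (x − 31.0)² + (y − 21.4)² = 85.91²; (x + 18.3)² + (y − 47.5)² = 39.35²; (x − 25.3)² + (y − 0.4)² = 85.50².
Subtracting the RCM equation from the PFO and BDM equations removes the quadratic terms:
-98.6 x + 52.2 y = 7004.29
-11.4 x − 42.0 y = -708.43
Solving the 2×2 system: x ≈ -54.3, y ≈ 31.6 km.

(-54.3, 31.6)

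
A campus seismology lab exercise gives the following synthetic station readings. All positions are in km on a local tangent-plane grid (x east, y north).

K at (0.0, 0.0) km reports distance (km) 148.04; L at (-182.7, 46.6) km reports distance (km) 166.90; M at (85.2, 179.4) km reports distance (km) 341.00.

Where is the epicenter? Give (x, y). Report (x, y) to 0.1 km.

(-107.1, -102.2)

Circle about each station: x² + y² = 148.04²; (x + 182.7)² + (y − 46.6)² = 166.90²; (x − 85.2)² + (y − 179.4)² = 341.00².
Subtracting the K equation from the L and M equations removes the quadratic terms:
-365.4 x + 93.2 y = 29611.08
170.4 x + 358.8 y = -54921.76
Solving the 2×2 system: x ≈ -107.1, y ≈ -102.2 km.
Check against K (with the unrounded x, y): √(x²+y²) = 148.05 ≈ 148.04 km. ✓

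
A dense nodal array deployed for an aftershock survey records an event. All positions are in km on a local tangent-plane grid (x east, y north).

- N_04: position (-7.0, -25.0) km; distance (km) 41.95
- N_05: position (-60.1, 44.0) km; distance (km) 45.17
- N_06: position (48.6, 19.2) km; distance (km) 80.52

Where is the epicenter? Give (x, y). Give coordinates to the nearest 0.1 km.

Circle about each station: (x + 7.0)² + (y + 25.0)² = 41.95²; (x + 60.1)² + (y − 44.0)² = 45.17²; (x − 48.6)² + (y − 19.2)² = 80.52².
Subtracting the N_04 equation from the N_05 and N_06 equations removes the quadratic terms:
-106.2 x + 138.0 y = 4593.48
111.2 x + 88.4 y = -2667.07
Solving the 2×2 system: x ≈ -31.3, y ≈ 9.2 km.

x ≈ -31.3 km, y ≈ 9.2 km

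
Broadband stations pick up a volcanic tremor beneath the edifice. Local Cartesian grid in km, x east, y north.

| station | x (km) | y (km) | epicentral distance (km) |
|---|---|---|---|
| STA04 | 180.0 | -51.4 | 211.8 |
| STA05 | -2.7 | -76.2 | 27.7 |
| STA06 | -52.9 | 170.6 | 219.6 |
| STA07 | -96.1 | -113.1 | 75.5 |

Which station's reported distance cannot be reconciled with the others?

Solve using three stations at a time. Using STA04, STA05, STA07 (subtract circle equations pairwise → linear system) gives (x, y) ≈ (-30.4, -76.0).
Distances from that point to each station vs reported:
  STA04: calculated 211.8 vs reported 211.8 → residual 0.0 km
  STA05: calculated 27.7 vs reported 27.7 → residual 0.0 km
  STA06: calculated 247.6 vs reported 219.6 → residual 28.0 km
  STA07: calculated 75.5 vs reported 75.5 → residual 0.0 km
STA04, STA05, STA07 are mutually consistent (residuals ≈ 0); STA06 is off by 28.0 km.

STA06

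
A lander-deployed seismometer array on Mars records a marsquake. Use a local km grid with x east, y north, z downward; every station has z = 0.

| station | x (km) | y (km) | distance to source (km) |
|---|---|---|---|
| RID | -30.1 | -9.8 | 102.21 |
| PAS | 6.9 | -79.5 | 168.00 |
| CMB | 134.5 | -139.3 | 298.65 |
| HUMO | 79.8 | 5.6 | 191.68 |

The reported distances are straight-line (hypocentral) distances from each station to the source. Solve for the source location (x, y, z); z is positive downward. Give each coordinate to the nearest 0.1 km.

Each station gives a sphere (x−x_i)² + (y−y_i)² + z² = d_i² (stations at z=0).
Subtracting the RID sphere from PAS and CMB: z² cancels, leaving linear equations in x and y:
74.0 x − 139.4 y = -12411.31
329.2 x − 259.0 y = -42252.25
Solving: x ≈ -100.112, y ≈ 35.890 km (keep extra digits for the depth step; rounded: -100.1, 35.9).
Then from the RID sphere: z² = 102.21² − (x + 30.1)² − (y + 9.8)² with x = -100.112, y = 35.890, so z ≈ 58.802 ≈ 58.8 km.

(-100.1, 35.9, 58.8)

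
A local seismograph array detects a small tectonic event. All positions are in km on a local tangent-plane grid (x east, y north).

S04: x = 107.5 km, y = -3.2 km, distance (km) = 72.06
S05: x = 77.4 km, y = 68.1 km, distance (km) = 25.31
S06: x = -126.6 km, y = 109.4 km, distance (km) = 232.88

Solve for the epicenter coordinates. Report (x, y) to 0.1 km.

x ≈ 102.7 km, y ≈ 68.7 km

Circle about each station: (x − 107.5)² + (y + 3.2)² = 72.06²; (x − 77.4)² + (y − 68.1)² = 25.31²; (x + 126.6)² + (y − 109.4)² = 232.88².
Subtracting pairs of circle equations eliminates x²+y² and gives linear equations (the radical axes):
-60.2 x + 142.6 y = 3613.93
-468.2 x + 225.2 y = -32611.02
Solving the 2×2 system: x ≈ 102.7, y ≈ 68.7 km.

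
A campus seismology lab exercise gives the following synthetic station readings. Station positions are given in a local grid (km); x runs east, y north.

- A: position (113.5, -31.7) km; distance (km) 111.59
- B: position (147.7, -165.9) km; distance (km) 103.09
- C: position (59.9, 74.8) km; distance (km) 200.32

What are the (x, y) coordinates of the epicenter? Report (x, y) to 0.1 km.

Circle about each station: (x − 113.5)² + (y + 31.7)² = 111.59²; (x − 147.7)² + (y + 165.9)² = 103.09²; (x − 59.9)² + (y − 74.8)² = 200.32².
Subtracting the A equation from the B and C equations removes the quadratic terms:
68.4 x − 268.4 y = 37275.74
-107.2 x + 213.0 y = -32379.86
Solving the 2×2 system: x ≈ 52.9, y ≈ -125.4 km.
Check against A (with the unrounded x, y): √((x − 113.5)²+(y + 31.7)²) = 111.61 ≈ 111.59 km. ✓

x ≈ 52.9 km, y ≈ -125.4 km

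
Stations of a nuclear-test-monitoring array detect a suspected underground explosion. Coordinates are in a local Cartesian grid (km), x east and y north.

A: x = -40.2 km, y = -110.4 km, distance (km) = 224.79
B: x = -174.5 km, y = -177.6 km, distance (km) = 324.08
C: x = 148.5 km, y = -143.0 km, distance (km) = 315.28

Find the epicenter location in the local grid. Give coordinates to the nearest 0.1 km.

Circle about each station: (x + 40.2)² + (y + 110.4)² = 224.79²; (x + 174.5)² + (y + 177.6)² = 324.08²; (x − 148.5)² + (y + 143.0)² = 315.28².
Subtracting the A equation from the B and C equations removes the quadratic terms:
-268.6 x − 134.4 y = -6309.49
377.4 x − 65.2 y = -20173.88
Solving the 2×2 system: x ≈ -33.7, y ≈ 114.3 km.

-33.7 km east, 114.3 km north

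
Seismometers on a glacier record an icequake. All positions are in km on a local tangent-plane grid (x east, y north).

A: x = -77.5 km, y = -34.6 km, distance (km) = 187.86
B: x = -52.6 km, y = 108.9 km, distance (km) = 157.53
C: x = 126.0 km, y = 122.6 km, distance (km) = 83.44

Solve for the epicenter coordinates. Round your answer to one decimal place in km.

(92.0, 46.4)

Circle about each station: (x + 77.5)² + (y + 34.6)² = 187.86²; (x + 52.6)² + (y − 108.9)² = 157.53²; (x − 126.0)² + (y − 122.6)² = 83.44².
Subtracting the A equation from the B and C equations removes the quadratic terms:
49.8 x + 287.0 y = 17898.24
407.0 x + 314.4 y = 52032.50
Solving the 2×2 system: x ≈ 92.0, y ≈ 46.4 km.
Check against A (with the unrounded x, y): √((x + 77.5)²+(y + 34.6)²) = 187.86 ≈ 187.86 km. ✓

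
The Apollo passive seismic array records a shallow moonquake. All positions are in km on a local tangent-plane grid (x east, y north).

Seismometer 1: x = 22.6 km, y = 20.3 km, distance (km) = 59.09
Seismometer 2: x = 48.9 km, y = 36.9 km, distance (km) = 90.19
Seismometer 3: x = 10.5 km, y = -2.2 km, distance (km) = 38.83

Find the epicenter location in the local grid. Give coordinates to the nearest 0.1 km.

(-27.2, -11.5)

Circle about each station: (x − 22.6)² + (y − 20.3)² = 59.09²; (x − 48.9)² + (y − 36.9)² = 90.19²; (x − 10.5)² + (y + 2.2)² = 38.83².
Subtracting pairs of circle equations eliminates x²+y² and gives linear equations (the radical axes):
52.6 x + 33.2 y = -1812.64
-24.2 x − 45.0 y = 1176.10
Solving the 2×2 system: x ≈ -27.2, y ≈ -11.5 km.
Check against Seismometer 1 (with the unrounded x, y): √((x − 22.6)²+(y − 20.3)²) = 59.09 ≈ 59.09 km. ✓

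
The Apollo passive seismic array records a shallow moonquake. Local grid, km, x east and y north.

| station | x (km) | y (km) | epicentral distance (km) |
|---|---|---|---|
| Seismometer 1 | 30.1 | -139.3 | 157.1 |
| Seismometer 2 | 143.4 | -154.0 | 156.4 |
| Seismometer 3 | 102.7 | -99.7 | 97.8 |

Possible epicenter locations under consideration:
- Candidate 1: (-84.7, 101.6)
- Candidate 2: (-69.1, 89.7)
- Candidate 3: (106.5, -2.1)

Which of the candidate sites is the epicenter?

Candidate 3

For each candidate, compare |candidate − station| to the reported distance:
Candidate 1: residuals Seismometer 1 109.8, Seismometer 2 186.2, Seismometer 3 177.2 → max 186.2 km
Candidate 2: residuals Seismometer 1 92.5, Seismometer 2 166.9, Seismometer 3 157.9 → max 166.9 km
Candidate 3: residuals Seismometer 1 0.1, Seismometer 2 0.1, Seismometer 3 0.1 → max 0.1 km
Only Candidate 3 has all residuals ≈ 0.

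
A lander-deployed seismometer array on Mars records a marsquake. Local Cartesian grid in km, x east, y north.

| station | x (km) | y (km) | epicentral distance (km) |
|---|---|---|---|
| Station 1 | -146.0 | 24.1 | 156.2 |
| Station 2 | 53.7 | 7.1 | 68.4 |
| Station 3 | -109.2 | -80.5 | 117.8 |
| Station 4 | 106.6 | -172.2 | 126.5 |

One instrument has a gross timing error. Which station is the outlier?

Solve using three stations at a time. Using Station 1, Station 2, Station 3 (subtract circle equations pairwise → linear system) gives (x, y) ≈ (-1.0, -34.0).
Distances from that point to each station vs reported:
  Station 1: calculated 156.2 vs reported 156.2 → residual 0.0 km
  Station 2: calculated 68.4 vs reported 68.4 → residual 0.0 km
  Station 3: calculated 117.8 vs reported 117.8 → residual 0.0 km
  Station 4: calculated 175.2 vs reported 126.5 → residual 48.7 km
Station 1, Station 2, Station 3 are mutually consistent (residuals ≈ 0); Station 4 is off by 48.7 km.

Station 4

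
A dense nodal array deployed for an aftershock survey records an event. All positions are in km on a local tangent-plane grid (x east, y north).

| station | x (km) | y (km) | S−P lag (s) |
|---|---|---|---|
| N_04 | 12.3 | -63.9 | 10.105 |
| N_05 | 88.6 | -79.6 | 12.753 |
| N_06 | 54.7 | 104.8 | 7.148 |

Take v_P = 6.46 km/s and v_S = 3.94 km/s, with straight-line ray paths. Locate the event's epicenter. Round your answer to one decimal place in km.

Distance from S−P lag: d = Δt · v_P v_S / (v_P − v_S) = Δt · (6.46·3.94)/(6.46−3.94) ≈ 10.1002·Δt.
So d_N_04 = 102.06, d_N_05 = 128.81, d_N_06 = 72.20 km.
Circle about each station: (x − 12.3)² + (y + 63.9)² = 102.06²; (x − 88.6)² + (y + 79.6)² = 128.81²; (x − 54.7)² + (y − 104.8)² = 72.20².
Subtracting pairs of circle equations eliminates x²+y² and gives linear equations (the radical axes):
152.6 x − 31.4 y = 3775.85
84.8 x + 337.4 y = 14944.03
Solving the 2×2 system: x ≈ 32.2, y ≈ 36.2 km.
Check against N_04 (with the unrounded x, y): √((x − 12.3)²+(y + 63.9)²) = 102.06 ≈ 102.06 km. ✓

32.2 km east, 36.2 km north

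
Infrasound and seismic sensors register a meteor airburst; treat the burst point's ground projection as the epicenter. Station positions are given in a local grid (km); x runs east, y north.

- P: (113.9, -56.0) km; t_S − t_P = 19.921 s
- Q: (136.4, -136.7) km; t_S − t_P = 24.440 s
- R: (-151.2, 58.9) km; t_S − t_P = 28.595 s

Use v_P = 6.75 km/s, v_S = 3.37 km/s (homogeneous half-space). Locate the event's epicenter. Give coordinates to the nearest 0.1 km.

-18.0 km east, -80.0 km north

Distance from S−P lag: d = Δt · v_P v_S / (v_P − v_S) = Δt · (6.75·3.37)/(6.75−3.37) ≈ 6.7300·Δt.
So d_P = 134.07, d_Q = 164.48, d_R = 192.45 km.
Circle about each station: (x − 113.9)² + (y + 56.0)² = 134.07²; (x − 136.4)² + (y + 136.7)² = 164.48²; (x + 151.2)² + (y − 58.9)² = 192.45².
Subtracting the P equation from the Q and R equations removes the quadratic terms:
45.0 x − 161.4 y = 12103.73
-530.2 x + 229.8 y = -8840.80
Solving the 2×2 system: x ≈ -18.0, y ≈ -80.0 km.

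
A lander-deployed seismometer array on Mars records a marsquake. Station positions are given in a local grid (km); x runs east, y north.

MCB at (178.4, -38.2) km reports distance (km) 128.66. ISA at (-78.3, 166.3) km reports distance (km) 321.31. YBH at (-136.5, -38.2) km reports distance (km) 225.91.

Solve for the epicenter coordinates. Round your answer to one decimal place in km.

Circle about each station: (x − 178.4)² + (y + 38.2)² = 128.66²; (x + 78.3)² + (y − 166.3)² = 321.31²; (x + 136.5)² + (y + 38.2)² = 225.91².
Subtracting the MCB equation from the ISA and YBH equations removes the quadratic terms:
-513.4 x + 409.0 y = -86185.94
-629.8 x + 0.0 y = -47676.24
Solving the 2×2 system: x ≈ 75.7, y ≈ -115.7 km.
Check against MCB (with the unrounded x, y): √((x − 178.4)²+(y + 38.2)²) = 128.66 ≈ 128.66 km. ✓

75.7 km east, -115.7 km north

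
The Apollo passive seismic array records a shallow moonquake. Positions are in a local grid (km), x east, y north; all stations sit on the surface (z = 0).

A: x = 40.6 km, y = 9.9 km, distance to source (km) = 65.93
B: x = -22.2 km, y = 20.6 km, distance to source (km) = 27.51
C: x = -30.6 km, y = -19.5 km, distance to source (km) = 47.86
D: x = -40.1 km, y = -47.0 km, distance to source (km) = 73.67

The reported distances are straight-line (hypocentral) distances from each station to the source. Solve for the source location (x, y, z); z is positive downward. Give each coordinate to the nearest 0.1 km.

Each station gives a sphere (x−x_i)² + (y−y_i)² + z² = d_i² (stations at z=0).
Subtracting the A sphere from B and C: z² cancels, leaving linear equations in x and y:
-125.6 x + 21.4 y = 2760.79
-142.4 x − 58.8 y = 1626.43
Solving: x ≈ -18.896, y ≈ 18.103 km (keep extra digits for the depth step; rounded: -18.9, 18.1).
Then from the A sphere: z² = 65.93² − (x − 40.6)² − (y − 9.9)² with x = -18.896, y = 18.103, so z ≈ 27.197 ≈ 27.2 km.
Check against D (with the unrounded solution): distance 73.67 ≈ 73.67 km. ✓

(-18.9, 18.1, 27.2)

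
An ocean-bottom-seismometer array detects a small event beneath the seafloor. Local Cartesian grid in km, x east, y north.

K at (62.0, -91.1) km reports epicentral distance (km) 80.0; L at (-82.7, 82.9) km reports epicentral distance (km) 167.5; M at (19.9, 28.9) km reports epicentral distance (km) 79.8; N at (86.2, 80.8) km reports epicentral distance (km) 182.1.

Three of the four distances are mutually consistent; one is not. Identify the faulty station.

M

Solve using three stations at a time. Using K, L, N (subtract circle equations pairwise → linear system) gives (x, y) ≈ (-15.3, -70.4).
Distances from that point to each station vs reported:
  K: calculated 80.0 vs reported 80.0 → residual 0.0 km
  L: calculated 167.5 vs reported 167.5 → residual 0.0 km
  M: calculated 105.3 vs reported 79.8 → residual 25.5 km
  N: calculated 182.1 vs reported 182.1 → residual 0.0 km
K, L, N are mutually consistent (residuals ≈ 0); M is off by 25.5 km.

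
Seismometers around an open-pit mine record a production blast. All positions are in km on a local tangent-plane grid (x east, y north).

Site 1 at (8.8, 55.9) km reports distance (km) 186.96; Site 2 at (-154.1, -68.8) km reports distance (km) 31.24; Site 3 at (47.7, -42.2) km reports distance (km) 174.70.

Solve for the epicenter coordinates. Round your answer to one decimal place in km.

Circle about each station: (x − 8.8)² + (y − 55.9)² = 186.96²; (x + 154.1)² + (y + 68.8)² = 31.24²; (x − 47.7)² + (y + 42.2)² = 174.70².
Subtracting the Site 1 equation from the Site 2 and Site 3 equations removes the quadratic terms:
-325.8 x − 249.4 y = 59256.10
77.8 x − 196.2 y = 5287.83
Solving the 2×2 system: x ≈ -123.7, y ≈ -76.0 km.
Check against Site 1 (with the unrounded x, y): √((x − 8.8)²+(y − 55.9)²) = 186.96 ≈ 186.96 km. ✓

(-123.7, -76.0)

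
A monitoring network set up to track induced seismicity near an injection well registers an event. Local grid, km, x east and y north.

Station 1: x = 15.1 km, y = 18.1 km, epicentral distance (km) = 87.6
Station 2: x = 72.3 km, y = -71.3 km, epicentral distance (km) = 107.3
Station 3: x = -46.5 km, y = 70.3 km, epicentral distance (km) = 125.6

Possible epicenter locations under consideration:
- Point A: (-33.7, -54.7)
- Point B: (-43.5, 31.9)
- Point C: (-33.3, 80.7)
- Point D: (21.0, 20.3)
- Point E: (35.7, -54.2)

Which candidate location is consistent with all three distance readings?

For each candidate, compare |candidate − station| to the reported distance:
Point A: residuals Station 1 0.0, Station 2 0.0, Station 3 0.1 → max 0.1 km
Point B: residuals Station 1 27.4, Station 2 47.8, Station 3 87.1 → max 87.1 km
Point C: residuals Station 1 8.5, Station 2 77.8, Station 3 108.8 → max 108.8 km
Point D: residuals Station 1 81.3, Station 2 2.3, Station 3 41.6 → max 81.3 km
Point E: residuals Station 1 12.4, Station 2 66.9, Station 3 23.6 → max 66.9 km
Only Point A has all residuals ≈ 0.

Point A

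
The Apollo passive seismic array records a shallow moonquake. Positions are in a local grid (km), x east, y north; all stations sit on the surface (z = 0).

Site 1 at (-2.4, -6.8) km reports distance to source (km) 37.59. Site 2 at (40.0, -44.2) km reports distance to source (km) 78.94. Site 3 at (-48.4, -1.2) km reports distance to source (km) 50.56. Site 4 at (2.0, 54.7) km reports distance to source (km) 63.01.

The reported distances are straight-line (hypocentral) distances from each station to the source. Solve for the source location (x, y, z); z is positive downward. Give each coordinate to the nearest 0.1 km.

x ≈ -12.0 km, y ≈ 4.0 km, depth ≈ 34.7 km

Each station gives a sphere (x−x_i)² + (y−y_i)² + z² = d_i² (stations at z=0).
Subtracting the Site 1 sphere from Site 2 and Site 3: z² cancels, leaving linear equations in x and y:
84.8 x − 74.8 y = -1316.88
-92.0 x + 11.2 y = 1148.69
Solving: x ≈ -11.999, y ≈ 4.003 km (keep extra digits for the depth step; rounded: -12.0, 4.0).
Then from the Site 1 sphere: z² = 37.59² − (x + 2.4)² − (y + 6.8)² with x = -11.999, y = 4.003, so z ≈ 34.701 ≈ 34.7 km.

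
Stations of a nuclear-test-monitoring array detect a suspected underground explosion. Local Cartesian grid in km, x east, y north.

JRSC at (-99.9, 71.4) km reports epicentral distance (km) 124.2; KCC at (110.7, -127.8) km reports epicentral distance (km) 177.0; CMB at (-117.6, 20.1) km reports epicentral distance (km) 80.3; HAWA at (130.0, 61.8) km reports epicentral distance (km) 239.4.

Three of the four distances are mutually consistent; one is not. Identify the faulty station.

KCC

Solve using three stations at a time. Using JRSC, CMB, HAWA (subtract circle equations pairwise → linear system) gives (x, y) ≈ (-81.0, -51.3).
Distances from that point to each station vs reported:
  JRSC: calculated 124.2 vs reported 124.2 → residual 0.0 km
  KCC: calculated 206.4 vs reported 177.0 → residual 29.4 km
  CMB: calculated 80.3 vs reported 80.3 → residual 0.0 km
  HAWA: calculated 239.4 vs reported 239.4 → residual 0.0 km
JRSC, CMB, HAWA are mutually consistent (residuals ≈ 0); KCC is off by 29.4 km.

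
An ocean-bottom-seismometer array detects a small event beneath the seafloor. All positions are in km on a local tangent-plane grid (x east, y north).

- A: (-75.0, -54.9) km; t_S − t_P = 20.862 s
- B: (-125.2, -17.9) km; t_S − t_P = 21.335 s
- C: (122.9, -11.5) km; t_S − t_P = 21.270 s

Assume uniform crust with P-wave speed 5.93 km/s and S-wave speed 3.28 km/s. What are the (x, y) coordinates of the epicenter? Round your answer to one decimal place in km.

Distance from S−P lag: d = Δt · v_P v_S / (v_P − v_S) = Δt · (5.93·3.28)/(5.93−3.28) ≈ 7.3398·Δt.
So d_A = 153.12, d_B = 156.59, d_C = 156.12 km.
Circle about each station: (x + 75.0)² + (y + 54.9)² = 153.12²; (x + 125.2)² + (y + 17.9)² = 156.59²; (x − 122.9)² + (y + 11.5)² = 156.12².
Subtracting pairs of circle equations eliminates x²+y² and gives linear equations (the radical axes):
-100.4 x + 74.0 y = 6281.75
395.8 x + 86.8 y = 5669.93
Solving the 2×2 system: x ≈ -3.3, y ≈ 80.4 km.

x ≈ -3.3 km, y ≈ 80.4 km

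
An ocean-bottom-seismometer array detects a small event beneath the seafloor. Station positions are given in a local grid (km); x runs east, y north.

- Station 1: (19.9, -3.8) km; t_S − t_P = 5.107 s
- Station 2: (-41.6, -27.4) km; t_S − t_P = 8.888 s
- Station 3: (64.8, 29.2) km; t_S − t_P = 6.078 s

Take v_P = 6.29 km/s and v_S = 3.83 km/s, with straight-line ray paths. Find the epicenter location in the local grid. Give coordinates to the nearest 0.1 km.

(7.3, 44.6)

Distance from S−P lag: d = Δt · v_P v_S / (v_P − v_S) = Δt · (6.29·3.83)/(6.29−3.83) ≈ 9.7930·Δt.
So d_Station 1 = 50.01, d_Station 2 = 87.04, d_Station 3 = 59.52 km.
Circle about each station: (x − 19.9)² + (y + 3.8)² = 50.01²; (x + 41.6)² + (y + 27.4)² = 87.04²; (x − 64.8)² + (y − 29.2)² = 59.52².
Subtracting pairs of circle equations eliminates x²+y² and gives linear equations (the radical axes):
-123.0 x − 47.2 y = -3004.09
89.8 x + 66.0 y = 3599.60
Solving the 2×2 system: x ≈ 7.3, y ≈ 44.6 km.
Check against Station 1 (with the unrounded x, y): √((x − 19.9)²+(y + 3.8)²) = 50.00 ≈ 50.01 km. ✓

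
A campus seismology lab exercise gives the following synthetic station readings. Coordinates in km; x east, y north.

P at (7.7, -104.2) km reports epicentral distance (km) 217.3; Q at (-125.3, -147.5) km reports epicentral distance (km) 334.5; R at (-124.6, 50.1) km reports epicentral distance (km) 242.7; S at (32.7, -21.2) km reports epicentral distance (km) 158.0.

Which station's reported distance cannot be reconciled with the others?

S

Solve using three stations at a time. Using P, Q, R (subtract circle equations pairwise → linear system) gives (x, y) ≈ (115.8, 84.5).
Distances from that point to each station vs reported:
  P: calculated 217.5 vs reported 217.3 → residual 0.2 km
  Q: calculated 334.6 vs reported 334.5 → residual 0.1 km
  R: calculated 242.9 vs reported 242.7 → residual 0.2 km
  S: calculated 134.5 vs reported 158.0 → residual 23.5 km
P, Q, R are mutually consistent (residuals ≈ 0); S is off by 23.5 km.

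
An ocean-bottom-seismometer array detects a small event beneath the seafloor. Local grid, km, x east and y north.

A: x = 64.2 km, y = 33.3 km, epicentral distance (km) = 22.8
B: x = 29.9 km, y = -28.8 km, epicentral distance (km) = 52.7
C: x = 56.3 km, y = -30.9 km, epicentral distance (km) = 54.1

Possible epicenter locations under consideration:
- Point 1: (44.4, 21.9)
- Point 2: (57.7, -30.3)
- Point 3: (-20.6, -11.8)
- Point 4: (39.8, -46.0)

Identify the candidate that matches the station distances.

For each candidate, compare |candidate − station| to the reported distance:
Point 1: residuals A 0.0, B 0.0, C 0.0 → max 0.0 km
Point 2: residuals A 41.1, B 24.9, C 52.6 → max 52.6 km
Point 3: residuals A 73.2, B 0.6, C 25.1 → max 73.2 km
Point 4: residuals A 60.2, B 32.9, C 31.7 → max 60.2 km
Only Point 1 has all residuals ≈ 0.

Point 1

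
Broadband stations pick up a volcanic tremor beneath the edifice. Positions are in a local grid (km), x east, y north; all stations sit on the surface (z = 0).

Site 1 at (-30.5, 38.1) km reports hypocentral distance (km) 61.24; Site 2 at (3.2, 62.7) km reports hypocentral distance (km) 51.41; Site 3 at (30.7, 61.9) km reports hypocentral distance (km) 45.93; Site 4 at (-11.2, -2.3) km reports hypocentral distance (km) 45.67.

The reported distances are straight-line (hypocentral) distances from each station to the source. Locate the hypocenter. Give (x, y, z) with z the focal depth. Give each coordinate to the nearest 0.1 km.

Each station gives a sphere (x−x_i)² + (y−y_i)² + z² = d_i² (stations at z=0).
Subtracting the Site 1 sphere from Site 2 and Site 3: z² cancels, leaving linear equations in x and y:
67.4 x + 49.2 y = 2667.02
122.4 x + 47.6 y = 4033.01
Solving: x ≈ 25.401, y ≈ 19.411 km (keep extra digits for the depth step; rounded: 25.4, 19.4).
Then from the Site 1 sphere: z² = 61.24² − (x + 30.5)² − (y − 38.1)² with x = 25.401, y = 19.411, so z ≈ 16.617 ≈ 16.6 km.

x ≈ 25.4 km, y ≈ 19.4 km, depth ≈ 16.6 km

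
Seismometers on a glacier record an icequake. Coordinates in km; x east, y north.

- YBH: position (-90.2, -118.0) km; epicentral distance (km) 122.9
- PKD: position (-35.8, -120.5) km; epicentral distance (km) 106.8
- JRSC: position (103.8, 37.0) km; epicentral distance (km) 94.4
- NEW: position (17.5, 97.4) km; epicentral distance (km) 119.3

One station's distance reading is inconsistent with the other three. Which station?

Solve using three stations at a time. Using YBH, PKD, NEW (subtract circle equations pairwise → linear system) gives (x, y) ≈ (-24.2, -14.4).
Distances from that point to each station vs reported:
  YBH: calculated 122.9 vs reported 122.9 → residual 0.0 km
  PKD: calculated 106.8 vs reported 106.8 → residual 0.0 km
  JRSC: calculated 137.9 vs reported 94.4 → residual 43.5 km
  NEW: calculated 119.3 vs reported 119.3 → residual 0.0 km
YBH, PKD, NEW are mutually consistent (residuals ≈ 0); JRSC is off by 43.5 km.

JRSC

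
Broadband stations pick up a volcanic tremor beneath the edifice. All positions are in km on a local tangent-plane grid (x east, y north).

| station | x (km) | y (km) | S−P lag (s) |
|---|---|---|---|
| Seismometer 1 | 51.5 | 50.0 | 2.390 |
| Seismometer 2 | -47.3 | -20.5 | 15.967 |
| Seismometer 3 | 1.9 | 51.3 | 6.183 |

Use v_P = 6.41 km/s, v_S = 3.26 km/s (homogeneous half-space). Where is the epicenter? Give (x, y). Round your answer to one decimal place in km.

Distance from S−P lag: d = Δt · v_P v_S / (v_P − v_S) = Δt · (6.41·3.26)/(6.41−3.26) ≈ 6.6338·Δt.
So d_Seismometer 1 = 15.85, d_Seismometer 2 = 105.92, d_Seismometer 3 = 41.02 km.
Circle about each station: (x − 51.5)² + (y − 50.0)² = 15.85²; (x + 47.3)² + (y + 20.5)² = 105.92²; (x − 1.9)² + (y − 51.3)² = 41.02².
Subtracting the Seismometer 1 equation from the Seismometer 2 and Seismometer 3 equations removes the quadratic terms:
-197.6 x − 141.0 y = -13462.53
-99.2 x + 2.6 y = -3948.37
Solving the 2×2 system: x ≈ 40.8, y ≈ 38.3 km.

40.8 km east, 38.3 km north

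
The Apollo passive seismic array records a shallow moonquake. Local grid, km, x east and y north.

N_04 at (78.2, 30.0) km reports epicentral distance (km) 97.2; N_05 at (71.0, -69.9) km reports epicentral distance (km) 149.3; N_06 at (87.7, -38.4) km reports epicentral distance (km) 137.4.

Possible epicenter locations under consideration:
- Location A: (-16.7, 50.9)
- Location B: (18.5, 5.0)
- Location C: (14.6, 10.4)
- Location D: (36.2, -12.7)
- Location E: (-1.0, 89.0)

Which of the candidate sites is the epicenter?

Location A

For each candidate, compare |candidate − station| to the reported distance:
Location A: residuals N_04 0.0, N_05 0.0, N_06 0.0 → max 0.0 km
Location B: residuals N_04 32.5, N_05 57.8, N_06 55.7 → max 57.8 km
Location C: residuals N_04 30.6, N_05 51.2, N_06 49.5 → max 51.2 km
Location D: residuals N_04 37.3, N_05 82.3, N_06 79.8 → max 82.3 km
Location E: residuals N_04 1.6, N_05 25.2, N_06 17.8 → max 25.2 km
Only Location A has all residuals ≈ 0.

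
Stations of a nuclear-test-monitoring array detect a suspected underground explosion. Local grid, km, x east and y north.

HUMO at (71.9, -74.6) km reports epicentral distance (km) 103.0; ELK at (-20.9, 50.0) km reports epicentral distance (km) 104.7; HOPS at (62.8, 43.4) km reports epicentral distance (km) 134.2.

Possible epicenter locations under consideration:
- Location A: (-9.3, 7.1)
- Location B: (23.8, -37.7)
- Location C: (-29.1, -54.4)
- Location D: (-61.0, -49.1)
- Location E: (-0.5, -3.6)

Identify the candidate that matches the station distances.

For each candidate, compare |candidate − station| to the reported distance:
Location A: residuals HUMO 12.2, ELK 60.3, HOPS 53.5 → max 60.3 km
Location B: residuals HUMO 42.4, ELK 6.3, HOPS 44.2 → max 44.2 km
Location C: residuals HUMO 0.0, ELK 0.0, HOPS 0.0 → max 0.0 km
Location D: residuals HUMO 32.3, ELK 2.2, HOPS 20.3 → max 32.3 km
Location E: residuals HUMO 1.6, ELK 47.3, HOPS 55.4 → max 55.4 km
Only Location C has all residuals ≈ 0.

Location C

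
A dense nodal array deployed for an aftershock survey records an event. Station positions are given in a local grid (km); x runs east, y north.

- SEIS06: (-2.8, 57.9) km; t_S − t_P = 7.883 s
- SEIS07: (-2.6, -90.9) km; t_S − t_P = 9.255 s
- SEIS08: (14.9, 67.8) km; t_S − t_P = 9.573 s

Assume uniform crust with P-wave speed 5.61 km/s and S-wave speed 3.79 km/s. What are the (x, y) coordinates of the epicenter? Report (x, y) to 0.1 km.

-69.3 km east, -5.8 km north

Distance from S−P lag: d = Δt · v_P v_S / (v_P − v_S) = Δt · (5.61·3.79)/(5.61−3.79) ≈ 11.6824·Δt.
So d_SEIS06 = 92.09, d_SEIS07 = 108.12, d_SEIS08 = 111.84 km.
Circle about each station: (x + 2.8)² + (y − 57.9)² = 92.09²; (x + 2.6)² + (y + 90.9)² = 108.12²; (x − 14.9)² + (y − 67.8)² = 111.84².
Subtracting the SEIS06 equation from the SEIS07 and SEIS08 equations removes the quadratic terms:
0.4 x − 297.6 y = 1699.95
35.4 x + 19.8 y = -2569.02
Solving the 2×2 system: x ≈ -69.3, y ≈ -5.8 km.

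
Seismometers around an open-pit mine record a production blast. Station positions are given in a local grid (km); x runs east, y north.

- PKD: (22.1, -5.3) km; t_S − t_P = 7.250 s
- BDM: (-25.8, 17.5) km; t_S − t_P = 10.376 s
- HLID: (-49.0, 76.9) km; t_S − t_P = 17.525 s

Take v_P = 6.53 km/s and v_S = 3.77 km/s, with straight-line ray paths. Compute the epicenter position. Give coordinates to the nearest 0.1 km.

Distance from S−P lag: d = Δt · v_P v_S / (v_P − v_S) = Δt · (6.53·3.77)/(6.53−3.77) ≈ 8.9196·Δt.
So d_PKD = 64.67, d_BDM = 92.55, d_HLID = 156.32 km.
Circle about each station: (x − 22.1)² + (y + 5.3)² = 64.67²; (x + 25.8)² + (y − 17.5)² = 92.55²; (x + 49.0)² + (y − 76.9)² = 156.32².
Subtracting pairs of circle equations eliminates x²+y² and gives linear equations (the radical axes):
-95.8 x + 45.6 y = -3927.90
-142.2 x + 164.4 y = -12455.62
Solving the 2×2 system: x ≈ 8.4, y ≈ -68.5 km.
Check against PKD (with the unrounded x, y): √((x − 22.1)²+(y + 5.3)²) = 64.67 ≈ 64.67 km. ✓

(8.4, -68.5)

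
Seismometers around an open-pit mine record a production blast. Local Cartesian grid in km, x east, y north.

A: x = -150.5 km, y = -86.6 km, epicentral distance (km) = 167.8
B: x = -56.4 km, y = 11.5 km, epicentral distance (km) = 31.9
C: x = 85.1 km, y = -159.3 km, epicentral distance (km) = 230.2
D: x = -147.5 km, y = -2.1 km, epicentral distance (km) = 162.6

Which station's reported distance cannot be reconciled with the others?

D

Solve using three stations at a time. Using A, B, C (subtract circle equations pairwise → linear system) gives (x, y) ≈ (-36.3, 36.3).
Distances from that point to each station vs reported:
  A: calculated 167.8 vs reported 167.8 → residual 0.0 km
  B: calculated 32.0 vs reported 31.9 → residual 0.1 km
  C: calculated 230.2 vs reported 230.2 → residual 0.0 km
  D: calculated 117.7 vs reported 162.6 → residual 44.9 km
A, B, C are mutually consistent (residuals ≈ 0); D is off by 44.9 km.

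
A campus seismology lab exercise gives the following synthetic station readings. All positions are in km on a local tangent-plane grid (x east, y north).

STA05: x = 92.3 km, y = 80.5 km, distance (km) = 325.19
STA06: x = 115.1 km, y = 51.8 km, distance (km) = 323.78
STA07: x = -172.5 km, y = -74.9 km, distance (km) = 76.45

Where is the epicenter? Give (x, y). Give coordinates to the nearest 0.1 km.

Circle about each station: (x − 92.3)² + (y − 80.5)² = 325.19²; (x − 115.1)² + (y − 51.8)² = 323.78²; (x + 172.5)² + (y + 74.9)² = 76.45².
Subtracting the STA05 equation from the STA06 and STA07 equations removes the quadratic terms:
45.6 x − 57.4 y = 1846.76
-529.6 x − 310.8 y = 120270.65
Solving the 2×2 system: x ≈ -142.0, y ≈ -145.0 km.
Check against STA05 (with the unrounded x, y): √((x − 92.3)²+(y − 80.5)²) = 325.19 ≈ 325.19 km. ✓

-142.0 km east, -145.0 km north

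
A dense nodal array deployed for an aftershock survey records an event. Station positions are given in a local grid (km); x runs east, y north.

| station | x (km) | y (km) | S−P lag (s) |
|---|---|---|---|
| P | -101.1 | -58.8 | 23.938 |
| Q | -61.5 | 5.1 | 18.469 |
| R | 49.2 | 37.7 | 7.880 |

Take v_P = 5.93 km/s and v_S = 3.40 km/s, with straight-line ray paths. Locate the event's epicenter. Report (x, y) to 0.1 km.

Distance from S−P lag: d = Δt · v_P v_S / (v_P − v_S) = Δt · (5.93·3.40)/(5.93−3.40) ≈ 7.9692·Δt.
So d_P = 190.77, d_Q = 147.18, d_R = 62.80 km.
Circle about each station: (x + 101.1)² + (y + 58.8)² = 190.77²; (x + 61.5)² + (y − 5.1)² = 147.18²; (x − 49.2)² + (y − 37.7)² = 62.80².
Subtracting the P equation from the Q and R equations removes the quadratic terms:
79.2 x + 127.8 y = 4860.85
300.6 x + 193.0 y = 22612.63
Solving the 2×2 system: x ≈ 84.4, y ≈ -14.3 km.

(84.4, -14.3)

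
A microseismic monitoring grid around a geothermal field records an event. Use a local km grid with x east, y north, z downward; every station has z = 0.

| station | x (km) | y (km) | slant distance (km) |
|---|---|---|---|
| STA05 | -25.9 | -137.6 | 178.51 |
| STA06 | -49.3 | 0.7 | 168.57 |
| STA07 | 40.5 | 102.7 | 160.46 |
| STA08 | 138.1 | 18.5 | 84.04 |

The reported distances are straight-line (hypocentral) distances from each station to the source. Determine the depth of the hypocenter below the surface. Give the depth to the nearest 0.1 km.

Each station gives a sphere (x−x_i)² + (y−y_i)² + z² = d_i² (stations at z=0).
Subtracting the STA05 sphere from STA06 and STA07: z² cancels, leaving linear equations in x and y:
-46.8 x + 276.6 y = -13723.61
132.8 x + 480.6 y = -1298.62
Solving: x ≈ 105.300, y ≈ -31.799 km (keep extra digits for the depth step; rounded: 105.3, -31.8).
Then from the STA05 sphere: z² = 178.51² − (x + 25.9)² − (y + 137.6)² with x = 105.300, y = -31.799, so z ≈ 58.809 ≈ 58.8 km.

58.8 km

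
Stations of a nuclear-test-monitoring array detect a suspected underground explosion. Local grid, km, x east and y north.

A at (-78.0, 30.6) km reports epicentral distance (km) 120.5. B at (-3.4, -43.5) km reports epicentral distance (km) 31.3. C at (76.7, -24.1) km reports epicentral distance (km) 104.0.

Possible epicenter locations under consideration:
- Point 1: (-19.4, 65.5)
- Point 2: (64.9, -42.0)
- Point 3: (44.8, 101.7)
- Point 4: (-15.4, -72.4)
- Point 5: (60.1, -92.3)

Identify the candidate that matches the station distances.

Point 4

For each candidate, compare |candidate − station| to the reported distance:
Point 1: residuals A 52.3, B 78.9, C 27.4 → max 78.9 km
Point 2: residuals A 39.8, B 37.0, C 82.6 → max 82.6 km
Point 3: residuals A 21.4, B 121.7, C 25.8 → max 121.7 km
Point 4: residuals A 0.0, B 0.0, C 0.0 → max 0.0 km
Point 5: residuals A 64.4, B 48.8, C 33.8 → max 64.4 km
Only Point 4 has all residuals ≈ 0.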